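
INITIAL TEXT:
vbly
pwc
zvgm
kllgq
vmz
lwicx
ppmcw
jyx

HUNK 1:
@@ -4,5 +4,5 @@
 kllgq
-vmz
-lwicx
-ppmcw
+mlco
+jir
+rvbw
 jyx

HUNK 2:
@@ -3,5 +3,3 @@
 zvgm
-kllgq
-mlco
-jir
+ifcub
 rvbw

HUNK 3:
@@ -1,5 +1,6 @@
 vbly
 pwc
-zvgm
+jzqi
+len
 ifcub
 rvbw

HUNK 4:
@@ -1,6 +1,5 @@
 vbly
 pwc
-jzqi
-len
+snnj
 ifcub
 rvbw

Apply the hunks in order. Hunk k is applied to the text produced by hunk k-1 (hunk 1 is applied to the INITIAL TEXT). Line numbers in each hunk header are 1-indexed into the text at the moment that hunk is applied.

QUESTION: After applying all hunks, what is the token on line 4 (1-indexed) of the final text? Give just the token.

Hunk 1: at line 4 remove [vmz,lwicx,ppmcw] add [mlco,jir,rvbw] -> 8 lines: vbly pwc zvgm kllgq mlco jir rvbw jyx
Hunk 2: at line 3 remove [kllgq,mlco,jir] add [ifcub] -> 6 lines: vbly pwc zvgm ifcub rvbw jyx
Hunk 3: at line 1 remove [zvgm] add [jzqi,len] -> 7 lines: vbly pwc jzqi len ifcub rvbw jyx
Hunk 4: at line 1 remove [jzqi,len] add [snnj] -> 6 lines: vbly pwc snnj ifcub rvbw jyx
Final line 4: ifcub

Answer: ifcub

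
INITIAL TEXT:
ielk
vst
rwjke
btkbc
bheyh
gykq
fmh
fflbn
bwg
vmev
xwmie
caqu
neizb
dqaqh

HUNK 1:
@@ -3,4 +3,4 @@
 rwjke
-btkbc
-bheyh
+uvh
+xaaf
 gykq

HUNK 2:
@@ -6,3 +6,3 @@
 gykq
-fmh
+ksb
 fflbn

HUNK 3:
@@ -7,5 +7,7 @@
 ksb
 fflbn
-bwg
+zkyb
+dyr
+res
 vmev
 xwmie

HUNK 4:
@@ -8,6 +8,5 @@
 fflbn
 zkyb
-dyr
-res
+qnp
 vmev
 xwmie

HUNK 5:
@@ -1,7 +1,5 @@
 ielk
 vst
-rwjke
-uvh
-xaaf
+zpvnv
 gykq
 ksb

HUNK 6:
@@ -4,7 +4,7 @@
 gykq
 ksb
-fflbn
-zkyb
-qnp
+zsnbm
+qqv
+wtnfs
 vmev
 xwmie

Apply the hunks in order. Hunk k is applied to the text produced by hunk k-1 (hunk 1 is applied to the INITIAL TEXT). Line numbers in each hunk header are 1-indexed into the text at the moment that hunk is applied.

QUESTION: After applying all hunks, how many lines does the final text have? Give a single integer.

Hunk 1: at line 3 remove [btkbc,bheyh] add [uvh,xaaf] -> 14 lines: ielk vst rwjke uvh xaaf gykq fmh fflbn bwg vmev xwmie caqu neizb dqaqh
Hunk 2: at line 6 remove [fmh] add [ksb] -> 14 lines: ielk vst rwjke uvh xaaf gykq ksb fflbn bwg vmev xwmie caqu neizb dqaqh
Hunk 3: at line 7 remove [bwg] add [zkyb,dyr,res] -> 16 lines: ielk vst rwjke uvh xaaf gykq ksb fflbn zkyb dyr res vmev xwmie caqu neizb dqaqh
Hunk 4: at line 8 remove [dyr,res] add [qnp] -> 15 lines: ielk vst rwjke uvh xaaf gykq ksb fflbn zkyb qnp vmev xwmie caqu neizb dqaqh
Hunk 5: at line 1 remove [rwjke,uvh,xaaf] add [zpvnv] -> 13 lines: ielk vst zpvnv gykq ksb fflbn zkyb qnp vmev xwmie caqu neizb dqaqh
Hunk 6: at line 4 remove [fflbn,zkyb,qnp] add [zsnbm,qqv,wtnfs] -> 13 lines: ielk vst zpvnv gykq ksb zsnbm qqv wtnfs vmev xwmie caqu neizb dqaqh
Final line count: 13

Answer: 13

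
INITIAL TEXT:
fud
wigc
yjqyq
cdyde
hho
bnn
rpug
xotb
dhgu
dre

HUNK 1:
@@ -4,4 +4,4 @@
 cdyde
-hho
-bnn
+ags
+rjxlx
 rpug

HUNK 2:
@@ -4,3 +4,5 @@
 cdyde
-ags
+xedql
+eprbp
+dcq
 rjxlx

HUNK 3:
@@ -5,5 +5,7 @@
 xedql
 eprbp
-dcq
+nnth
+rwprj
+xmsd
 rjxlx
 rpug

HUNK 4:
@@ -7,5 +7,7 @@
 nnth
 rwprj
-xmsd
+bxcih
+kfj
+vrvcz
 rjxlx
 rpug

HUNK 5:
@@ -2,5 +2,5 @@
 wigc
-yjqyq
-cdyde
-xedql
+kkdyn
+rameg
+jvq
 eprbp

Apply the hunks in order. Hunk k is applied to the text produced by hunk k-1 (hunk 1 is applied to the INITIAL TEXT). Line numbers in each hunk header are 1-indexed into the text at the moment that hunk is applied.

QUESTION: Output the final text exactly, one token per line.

Hunk 1: at line 4 remove [hho,bnn] add [ags,rjxlx] -> 10 lines: fud wigc yjqyq cdyde ags rjxlx rpug xotb dhgu dre
Hunk 2: at line 4 remove [ags] add [xedql,eprbp,dcq] -> 12 lines: fud wigc yjqyq cdyde xedql eprbp dcq rjxlx rpug xotb dhgu dre
Hunk 3: at line 5 remove [dcq] add [nnth,rwprj,xmsd] -> 14 lines: fud wigc yjqyq cdyde xedql eprbp nnth rwprj xmsd rjxlx rpug xotb dhgu dre
Hunk 4: at line 7 remove [xmsd] add [bxcih,kfj,vrvcz] -> 16 lines: fud wigc yjqyq cdyde xedql eprbp nnth rwprj bxcih kfj vrvcz rjxlx rpug xotb dhgu dre
Hunk 5: at line 2 remove [yjqyq,cdyde,xedql] add [kkdyn,rameg,jvq] -> 16 lines: fud wigc kkdyn rameg jvq eprbp nnth rwprj bxcih kfj vrvcz rjxlx rpug xotb dhgu dre

Answer: fud
wigc
kkdyn
rameg
jvq
eprbp
nnth
rwprj
bxcih
kfj
vrvcz
rjxlx
rpug
xotb
dhgu
dre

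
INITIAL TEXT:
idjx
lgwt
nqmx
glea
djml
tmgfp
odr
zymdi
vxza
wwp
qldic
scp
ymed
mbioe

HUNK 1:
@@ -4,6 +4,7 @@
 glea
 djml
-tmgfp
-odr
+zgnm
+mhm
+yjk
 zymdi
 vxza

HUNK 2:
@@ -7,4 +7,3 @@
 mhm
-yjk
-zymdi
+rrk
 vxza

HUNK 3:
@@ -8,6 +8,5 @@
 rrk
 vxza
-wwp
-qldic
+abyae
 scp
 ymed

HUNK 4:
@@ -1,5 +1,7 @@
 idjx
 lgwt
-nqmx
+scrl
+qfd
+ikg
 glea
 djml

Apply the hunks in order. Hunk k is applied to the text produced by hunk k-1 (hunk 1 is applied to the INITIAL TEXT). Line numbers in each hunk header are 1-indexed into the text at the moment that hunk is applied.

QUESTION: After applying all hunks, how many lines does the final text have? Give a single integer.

Answer: 15

Derivation:
Hunk 1: at line 4 remove [tmgfp,odr] add [zgnm,mhm,yjk] -> 15 lines: idjx lgwt nqmx glea djml zgnm mhm yjk zymdi vxza wwp qldic scp ymed mbioe
Hunk 2: at line 7 remove [yjk,zymdi] add [rrk] -> 14 lines: idjx lgwt nqmx glea djml zgnm mhm rrk vxza wwp qldic scp ymed mbioe
Hunk 3: at line 8 remove [wwp,qldic] add [abyae] -> 13 lines: idjx lgwt nqmx glea djml zgnm mhm rrk vxza abyae scp ymed mbioe
Hunk 4: at line 1 remove [nqmx] add [scrl,qfd,ikg] -> 15 lines: idjx lgwt scrl qfd ikg glea djml zgnm mhm rrk vxza abyae scp ymed mbioe
Final line count: 15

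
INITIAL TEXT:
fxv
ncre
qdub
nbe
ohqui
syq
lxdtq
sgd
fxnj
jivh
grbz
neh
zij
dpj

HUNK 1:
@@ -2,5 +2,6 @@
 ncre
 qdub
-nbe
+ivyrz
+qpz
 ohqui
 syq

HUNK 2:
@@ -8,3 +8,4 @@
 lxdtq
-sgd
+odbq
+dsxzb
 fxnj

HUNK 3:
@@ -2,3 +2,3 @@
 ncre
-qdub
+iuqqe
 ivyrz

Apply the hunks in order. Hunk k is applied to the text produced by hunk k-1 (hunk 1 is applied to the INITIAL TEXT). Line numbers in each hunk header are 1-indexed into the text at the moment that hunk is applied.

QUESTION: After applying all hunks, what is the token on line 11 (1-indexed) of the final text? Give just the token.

Hunk 1: at line 2 remove [nbe] add [ivyrz,qpz] -> 15 lines: fxv ncre qdub ivyrz qpz ohqui syq lxdtq sgd fxnj jivh grbz neh zij dpj
Hunk 2: at line 8 remove [sgd] add [odbq,dsxzb] -> 16 lines: fxv ncre qdub ivyrz qpz ohqui syq lxdtq odbq dsxzb fxnj jivh grbz neh zij dpj
Hunk 3: at line 2 remove [qdub] add [iuqqe] -> 16 lines: fxv ncre iuqqe ivyrz qpz ohqui syq lxdtq odbq dsxzb fxnj jivh grbz neh zij dpj
Final line 11: fxnj

Answer: fxnj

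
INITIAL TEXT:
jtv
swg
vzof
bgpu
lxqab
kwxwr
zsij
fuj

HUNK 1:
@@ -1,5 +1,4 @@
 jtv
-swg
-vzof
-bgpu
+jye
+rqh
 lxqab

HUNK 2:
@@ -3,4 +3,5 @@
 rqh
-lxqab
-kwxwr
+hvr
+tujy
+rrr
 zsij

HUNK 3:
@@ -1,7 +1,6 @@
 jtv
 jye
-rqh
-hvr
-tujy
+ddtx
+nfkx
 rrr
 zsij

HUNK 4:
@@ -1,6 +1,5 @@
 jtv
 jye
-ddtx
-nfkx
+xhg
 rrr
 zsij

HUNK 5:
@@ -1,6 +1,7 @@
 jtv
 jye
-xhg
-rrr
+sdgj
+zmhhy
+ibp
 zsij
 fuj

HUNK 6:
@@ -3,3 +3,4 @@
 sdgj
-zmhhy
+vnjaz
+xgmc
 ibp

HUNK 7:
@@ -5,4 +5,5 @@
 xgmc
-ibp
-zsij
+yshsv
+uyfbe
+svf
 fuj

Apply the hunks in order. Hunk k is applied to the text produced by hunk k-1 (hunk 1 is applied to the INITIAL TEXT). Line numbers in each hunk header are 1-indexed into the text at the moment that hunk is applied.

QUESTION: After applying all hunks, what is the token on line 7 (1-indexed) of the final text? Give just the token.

Answer: uyfbe

Derivation:
Hunk 1: at line 1 remove [swg,vzof,bgpu] add [jye,rqh] -> 7 lines: jtv jye rqh lxqab kwxwr zsij fuj
Hunk 2: at line 3 remove [lxqab,kwxwr] add [hvr,tujy,rrr] -> 8 lines: jtv jye rqh hvr tujy rrr zsij fuj
Hunk 3: at line 1 remove [rqh,hvr,tujy] add [ddtx,nfkx] -> 7 lines: jtv jye ddtx nfkx rrr zsij fuj
Hunk 4: at line 1 remove [ddtx,nfkx] add [xhg] -> 6 lines: jtv jye xhg rrr zsij fuj
Hunk 5: at line 1 remove [xhg,rrr] add [sdgj,zmhhy,ibp] -> 7 lines: jtv jye sdgj zmhhy ibp zsij fuj
Hunk 6: at line 3 remove [zmhhy] add [vnjaz,xgmc] -> 8 lines: jtv jye sdgj vnjaz xgmc ibp zsij fuj
Hunk 7: at line 5 remove [ibp,zsij] add [yshsv,uyfbe,svf] -> 9 lines: jtv jye sdgj vnjaz xgmc yshsv uyfbe svf fuj
Final line 7: uyfbe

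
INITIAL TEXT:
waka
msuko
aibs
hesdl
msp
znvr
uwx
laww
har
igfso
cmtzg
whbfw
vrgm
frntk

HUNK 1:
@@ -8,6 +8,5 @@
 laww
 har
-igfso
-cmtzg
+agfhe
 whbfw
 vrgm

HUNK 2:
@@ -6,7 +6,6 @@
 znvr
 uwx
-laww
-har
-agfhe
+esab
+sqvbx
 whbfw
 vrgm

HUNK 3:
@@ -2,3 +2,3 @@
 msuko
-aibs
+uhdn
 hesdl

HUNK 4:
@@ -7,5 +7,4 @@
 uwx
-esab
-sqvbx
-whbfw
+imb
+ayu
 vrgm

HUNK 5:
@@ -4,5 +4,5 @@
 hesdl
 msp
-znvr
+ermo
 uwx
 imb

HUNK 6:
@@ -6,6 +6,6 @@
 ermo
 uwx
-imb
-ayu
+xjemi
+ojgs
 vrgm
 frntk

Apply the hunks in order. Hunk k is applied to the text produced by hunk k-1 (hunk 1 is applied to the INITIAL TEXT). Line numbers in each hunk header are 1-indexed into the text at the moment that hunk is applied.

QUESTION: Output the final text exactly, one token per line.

Answer: waka
msuko
uhdn
hesdl
msp
ermo
uwx
xjemi
ojgs
vrgm
frntk

Derivation:
Hunk 1: at line 8 remove [igfso,cmtzg] add [agfhe] -> 13 lines: waka msuko aibs hesdl msp znvr uwx laww har agfhe whbfw vrgm frntk
Hunk 2: at line 6 remove [laww,har,agfhe] add [esab,sqvbx] -> 12 lines: waka msuko aibs hesdl msp znvr uwx esab sqvbx whbfw vrgm frntk
Hunk 3: at line 2 remove [aibs] add [uhdn] -> 12 lines: waka msuko uhdn hesdl msp znvr uwx esab sqvbx whbfw vrgm frntk
Hunk 4: at line 7 remove [esab,sqvbx,whbfw] add [imb,ayu] -> 11 lines: waka msuko uhdn hesdl msp znvr uwx imb ayu vrgm frntk
Hunk 5: at line 4 remove [znvr] add [ermo] -> 11 lines: waka msuko uhdn hesdl msp ermo uwx imb ayu vrgm frntk
Hunk 6: at line 6 remove [imb,ayu] add [xjemi,ojgs] -> 11 lines: waka msuko uhdn hesdl msp ermo uwx xjemi ojgs vrgm frntk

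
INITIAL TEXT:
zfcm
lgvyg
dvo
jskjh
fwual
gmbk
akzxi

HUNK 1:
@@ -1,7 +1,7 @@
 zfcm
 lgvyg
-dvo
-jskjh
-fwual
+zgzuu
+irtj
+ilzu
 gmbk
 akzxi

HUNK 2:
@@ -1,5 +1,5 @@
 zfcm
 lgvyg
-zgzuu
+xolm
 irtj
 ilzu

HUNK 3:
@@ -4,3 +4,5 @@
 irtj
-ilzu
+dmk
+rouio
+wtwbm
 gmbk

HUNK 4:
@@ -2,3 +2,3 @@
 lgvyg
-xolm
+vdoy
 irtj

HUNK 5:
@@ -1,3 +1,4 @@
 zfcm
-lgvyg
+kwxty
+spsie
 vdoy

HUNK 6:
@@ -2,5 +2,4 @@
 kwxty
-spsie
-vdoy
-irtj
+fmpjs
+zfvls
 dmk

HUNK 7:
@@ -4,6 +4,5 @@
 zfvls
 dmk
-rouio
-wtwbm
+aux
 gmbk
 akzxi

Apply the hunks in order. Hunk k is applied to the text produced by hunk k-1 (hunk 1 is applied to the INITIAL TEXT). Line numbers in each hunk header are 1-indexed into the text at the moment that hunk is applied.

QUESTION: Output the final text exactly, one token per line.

Hunk 1: at line 1 remove [dvo,jskjh,fwual] add [zgzuu,irtj,ilzu] -> 7 lines: zfcm lgvyg zgzuu irtj ilzu gmbk akzxi
Hunk 2: at line 1 remove [zgzuu] add [xolm] -> 7 lines: zfcm lgvyg xolm irtj ilzu gmbk akzxi
Hunk 3: at line 4 remove [ilzu] add [dmk,rouio,wtwbm] -> 9 lines: zfcm lgvyg xolm irtj dmk rouio wtwbm gmbk akzxi
Hunk 4: at line 2 remove [xolm] add [vdoy] -> 9 lines: zfcm lgvyg vdoy irtj dmk rouio wtwbm gmbk akzxi
Hunk 5: at line 1 remove [lgvyg] add [kwxty,spsie] -> 10 lines: zfcm kwxty spsie vdoy irtj dmk rouio wtwbm gmbk akzxi
Hunk 6: at line 2 remove [spsie,vdoy,irtj] add [fmpjs,zfvls] -> 9 lines: zfcm kwxty fmpjs zfvls dmk rouio wtwbm gmbk akzxi
Hunk 7: at line 4 remove [rouio,wtwbm] add [aux] -> 8 lines: zfcm kwxty fmpjs zfvls dmk aux gmbk akzxi

Answer: zfcm
kwxty
fmpjs
zfvls
dmk
aux
gmbk
akzxi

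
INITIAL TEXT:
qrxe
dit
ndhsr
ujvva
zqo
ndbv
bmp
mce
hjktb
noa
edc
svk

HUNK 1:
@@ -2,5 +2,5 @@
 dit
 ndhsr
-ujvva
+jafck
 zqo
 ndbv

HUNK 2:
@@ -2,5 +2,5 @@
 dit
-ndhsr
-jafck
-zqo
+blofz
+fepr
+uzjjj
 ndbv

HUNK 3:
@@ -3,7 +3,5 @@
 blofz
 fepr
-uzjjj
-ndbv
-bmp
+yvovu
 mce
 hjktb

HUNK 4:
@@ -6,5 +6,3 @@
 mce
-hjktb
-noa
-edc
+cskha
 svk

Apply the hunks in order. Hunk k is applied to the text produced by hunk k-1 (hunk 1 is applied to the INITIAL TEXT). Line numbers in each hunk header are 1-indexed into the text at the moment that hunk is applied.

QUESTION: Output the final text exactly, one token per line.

Hunk 1: at line 2 remove [ujvva] add [jafck] -> 12 lines: qrxe dit ndhsr jafck zqo ndbv bmp mce hjktb noa edc svk
Hunk 2: at line 2 remove [ndhsr,jafck,zqo] add [blofz,fepr,uzjjj] -> 12 lines: qrxe dit blofz fepr uzjjj ndbv bmp mce hjktb noa edc svk
Hunk 3: at line 3 remove [uzjjj,ndbv,bmp] add [yvovu] -> 10 lines: qrxe dit blofz fepr yvovu mce hjktb noa edc svk
Hunk 4: at line 6 remove [hjktb,noa,edc] add [cskha] -> 8 lines: qrxe dit blofz fepr yvovu mce cskha svk

Answer: qrxe
dit
blofz
fepr
yvovu
mce
cskha
svk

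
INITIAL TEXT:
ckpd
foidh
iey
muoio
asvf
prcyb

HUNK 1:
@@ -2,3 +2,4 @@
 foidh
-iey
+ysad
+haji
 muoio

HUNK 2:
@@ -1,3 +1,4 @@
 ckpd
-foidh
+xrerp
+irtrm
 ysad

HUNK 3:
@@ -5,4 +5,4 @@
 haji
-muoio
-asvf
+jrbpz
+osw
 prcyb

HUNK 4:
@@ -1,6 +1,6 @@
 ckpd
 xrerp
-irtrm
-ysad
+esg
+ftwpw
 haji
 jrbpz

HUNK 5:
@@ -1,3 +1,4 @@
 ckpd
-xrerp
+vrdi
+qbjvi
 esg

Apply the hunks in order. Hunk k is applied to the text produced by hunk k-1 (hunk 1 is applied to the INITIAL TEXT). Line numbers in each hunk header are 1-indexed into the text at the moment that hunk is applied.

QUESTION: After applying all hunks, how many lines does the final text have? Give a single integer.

Hunk 1: at line 2 remove [iey] add [ysad,haji] -> 7 lines: ckpd foidh ysad haji muoio asvf prcyb
Hunk 2: at line 1 remove [foidh] add [xrerp,irtrm] -> 8 lines: ckpd xrerp irtrm ysad haji muoio asvf prcyb
Hunk 3: at line 5 remove [muoio,asvf] add [jrbpz,osw] -> 8 lines: ckpd xrerp irtrm ysad haji jrbpz osw prcyb
Hunk 4: at line 1 remove [irtrm,ysad] add [esg,ftwpw] -> 8 lines: ckpd xrerp esg ftwpw haji jrbpz osw prcyb
Hunk 5: at line 1 remove [xrerp] add [vrdi,qbjvi] -> 9 lines: ckpd vrdi qbjvi esg ftwpw haji jrbpz osw prcyb
Final line count: 9

Answer: 9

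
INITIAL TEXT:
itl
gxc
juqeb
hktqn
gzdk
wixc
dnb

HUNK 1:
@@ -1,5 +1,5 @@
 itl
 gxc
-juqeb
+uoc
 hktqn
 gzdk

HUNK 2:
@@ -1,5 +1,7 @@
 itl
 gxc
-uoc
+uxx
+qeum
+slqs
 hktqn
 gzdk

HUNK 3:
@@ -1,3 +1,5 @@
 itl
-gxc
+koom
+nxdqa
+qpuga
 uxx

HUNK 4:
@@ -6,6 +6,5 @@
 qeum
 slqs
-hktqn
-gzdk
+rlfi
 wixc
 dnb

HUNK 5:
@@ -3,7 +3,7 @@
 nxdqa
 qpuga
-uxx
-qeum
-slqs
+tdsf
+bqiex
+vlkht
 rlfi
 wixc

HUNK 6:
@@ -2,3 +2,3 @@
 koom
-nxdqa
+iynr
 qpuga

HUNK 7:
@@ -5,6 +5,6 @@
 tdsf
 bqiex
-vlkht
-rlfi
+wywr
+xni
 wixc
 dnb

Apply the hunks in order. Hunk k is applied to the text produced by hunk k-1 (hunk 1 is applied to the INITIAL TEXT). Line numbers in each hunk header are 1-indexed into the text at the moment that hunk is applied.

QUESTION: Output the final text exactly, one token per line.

Answer: itl
koom
iynr
qpuga
tdsf
bqiex
wywr
xni
wixc
dnb

Derivation:
Hunk 1: at line 1 remove [juqeb] add [uoc] -> 7 lines: itl gxc uoc hktqn gzdk wixc dnb
Hunk 2: at line 1 remove [uoc] add [uxx,qeum,slqs] -> 9 lines: itl gxc uxx qeum slqs hktqn gzdk wixc dnb
Hunk 3: at line 1 remove [gxc] add [koom,nxdqa,qpuga] -> 11 lines: itl koom nxdqa qpuga uxx qeum slqs hktqn gzdk wixc dnb
Hunk 4: at line 6 remove [hktqn,gzdk] add [rlfi] -> 10 lines: itl koom nxdqa qpuga uxx qeum slqs rlfi wixc dnb
Hunk 5: at line 3 remove [uxx,qeum,slqs] add [tdsf,bqiex,vlkht] -> 10 lines: itl koom nxdqa qpuga tdsf bqiex vlkht rlfi wixc dnb
Hunk 6: at line 2 remove [nxdqa] add [iynr] -> 10 lines: itl koom iynr qpuga tdsf bqiex vlkht rlfi wixc dnb
Hunk 7: at line 5 remove [vlkht,rlfi] add [wywr,xni] -> 10 lines: itl koom iynr qpuga tdsf bqiex wywr xni wixc dnb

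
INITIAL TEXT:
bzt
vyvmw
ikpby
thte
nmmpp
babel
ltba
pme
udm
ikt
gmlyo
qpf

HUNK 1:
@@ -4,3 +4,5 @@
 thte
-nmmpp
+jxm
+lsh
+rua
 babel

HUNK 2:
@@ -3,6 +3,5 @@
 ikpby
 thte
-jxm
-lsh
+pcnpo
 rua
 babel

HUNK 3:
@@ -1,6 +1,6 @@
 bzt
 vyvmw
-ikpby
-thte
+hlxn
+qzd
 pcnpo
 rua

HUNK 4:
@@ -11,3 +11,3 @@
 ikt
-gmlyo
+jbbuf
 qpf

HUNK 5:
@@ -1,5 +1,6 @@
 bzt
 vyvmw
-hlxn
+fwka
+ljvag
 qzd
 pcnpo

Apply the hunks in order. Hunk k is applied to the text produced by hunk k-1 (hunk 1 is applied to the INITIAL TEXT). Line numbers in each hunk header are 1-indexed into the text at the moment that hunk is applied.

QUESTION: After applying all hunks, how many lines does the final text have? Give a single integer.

Hunk 1: at line 4 remove [nmmpp] add [jxm,lsh,rua] -> 14 lines: bzt vyvmw ikpby thte jxm lsh rua babel ltba pme udm ikt gmlyo qpf
Hunk 2: at line 3 remove [jxm,lsh] add [pcnpo] -> 13 lines: bzt vyvmw ikpby thte pcnpo rua babel ltba pme udm ikt gmlyo qpf
Hunk 3: at line 1 remove [ikpby,thte] add [hlxn,qzd] -> 13 lines: bzt vyvmw hlxn qzd pcnpo rua babel ltba pme udm ikt gmlyo qpf
Hunk 4: at line 11 remove [gmlyo] add [jbbuf] -> 13 lines: bzt vyvmw hlxn qzd pcnpo rua babel ltba pme udm ikt jbbuf qpf
Hunk 5: at line 1 remove [hlxn] add [fwka,ljvag] -> 14 lines: bzt vyvmw fwka ljvag qzd pcnpo rua babel ltba pme udm ikt jbbuf qpf
Final line count: 14

Answer: 14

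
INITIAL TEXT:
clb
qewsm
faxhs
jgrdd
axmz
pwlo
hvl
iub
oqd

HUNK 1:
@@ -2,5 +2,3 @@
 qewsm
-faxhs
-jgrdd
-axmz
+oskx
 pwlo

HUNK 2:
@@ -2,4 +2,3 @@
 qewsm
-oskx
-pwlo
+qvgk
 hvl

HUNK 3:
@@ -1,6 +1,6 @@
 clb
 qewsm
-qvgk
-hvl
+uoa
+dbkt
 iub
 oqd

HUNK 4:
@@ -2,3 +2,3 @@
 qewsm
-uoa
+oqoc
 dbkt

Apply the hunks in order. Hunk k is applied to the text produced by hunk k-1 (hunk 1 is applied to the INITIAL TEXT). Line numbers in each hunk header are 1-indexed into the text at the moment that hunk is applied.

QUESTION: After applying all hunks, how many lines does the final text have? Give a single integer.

Hunk 1: at line 2 remove [faxhs,jgrdd,axmz] add [oskx] -> 7 lines: clb qewsm oskx pwlo hvl iub oqd
Hunk 2: at line 2 remove [oskx,pwlo] add [qvgk] -> 6 lines: clb qewsm qvgk hvl iub oqd
Hunk 3: at line 1 remove [qvgk,hvl] add [uoa,dbkt] -> 6 lines: clb qewsm uoa dbkt iub oqd
Hunk 4: at line 2 remove [uoa] add [oqoc] -> 6 lines: clb qewsm oqoc dbkt iub oqd
Final line count: 6

Answer: 6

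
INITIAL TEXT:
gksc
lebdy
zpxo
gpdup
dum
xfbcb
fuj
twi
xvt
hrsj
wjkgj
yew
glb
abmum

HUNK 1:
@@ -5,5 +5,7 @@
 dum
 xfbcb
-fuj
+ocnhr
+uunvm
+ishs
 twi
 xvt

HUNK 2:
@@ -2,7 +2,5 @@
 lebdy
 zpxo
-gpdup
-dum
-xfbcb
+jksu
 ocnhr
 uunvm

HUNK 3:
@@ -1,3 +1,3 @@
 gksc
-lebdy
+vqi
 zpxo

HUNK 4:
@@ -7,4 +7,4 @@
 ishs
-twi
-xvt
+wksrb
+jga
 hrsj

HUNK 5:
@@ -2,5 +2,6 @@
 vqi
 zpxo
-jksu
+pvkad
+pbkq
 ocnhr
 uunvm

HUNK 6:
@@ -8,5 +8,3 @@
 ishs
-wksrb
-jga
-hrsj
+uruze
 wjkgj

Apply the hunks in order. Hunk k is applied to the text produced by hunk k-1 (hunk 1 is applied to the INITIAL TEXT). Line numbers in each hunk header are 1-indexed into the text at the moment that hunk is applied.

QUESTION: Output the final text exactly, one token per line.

Hunk 1: at line 5 remove [fuj] add [ocnhr,uunvm,ishs] -> 16 lines: gksc lebdy zpxo gpdup dum xfbcb ocnhr uunvm ishs twi xvt hrsj wjkgj yew glb abmum
Hunk 2: at line 2 remove [gpdup,dum,xfbcb] add [jksu] -> 14 lines: gksc lebdy zpxo jksu ocnhr uunvm ishs twi xvt hrsj wjkgj yew glb abmum
Hunk 3: at line 1 remove [lebdy] add [vqi] -> 14 lines: gksc vqi zpxo jksu ocnhr uunvm ishs twi xvt hrsj wjkgj yew glb abmum
Hunk 4: at line 7 remove [twi,xvt] add [wksrb,jga] -> 14 lines: gksc vqi zpxo jksu ocnhr uunvm ishs wksrb jga hrsj wjkgj yew glb abmum
Hunk 5: at line 2 remove [jksu] add [pvkad,pbkq] -> 15 lines: gksc vqi zpxo pvkad pbkq ocnhr uunvm ishs wksrb jga hrsj wjkgj yew glb abmum
Hunk 6: at line 8 remove [wksrb,jga,hrsj] add [uruze] -> 13 lines: gksc vqi zpxo pvkad pbkq ocnhr uunvm ishs uruze wjkgj yew glb abmum

Answer: gksc
vqi
zpxo
pvkad
pbkq
ocnhr
uunvm
ishs
uruze
wjkgj
yew
glb
abmum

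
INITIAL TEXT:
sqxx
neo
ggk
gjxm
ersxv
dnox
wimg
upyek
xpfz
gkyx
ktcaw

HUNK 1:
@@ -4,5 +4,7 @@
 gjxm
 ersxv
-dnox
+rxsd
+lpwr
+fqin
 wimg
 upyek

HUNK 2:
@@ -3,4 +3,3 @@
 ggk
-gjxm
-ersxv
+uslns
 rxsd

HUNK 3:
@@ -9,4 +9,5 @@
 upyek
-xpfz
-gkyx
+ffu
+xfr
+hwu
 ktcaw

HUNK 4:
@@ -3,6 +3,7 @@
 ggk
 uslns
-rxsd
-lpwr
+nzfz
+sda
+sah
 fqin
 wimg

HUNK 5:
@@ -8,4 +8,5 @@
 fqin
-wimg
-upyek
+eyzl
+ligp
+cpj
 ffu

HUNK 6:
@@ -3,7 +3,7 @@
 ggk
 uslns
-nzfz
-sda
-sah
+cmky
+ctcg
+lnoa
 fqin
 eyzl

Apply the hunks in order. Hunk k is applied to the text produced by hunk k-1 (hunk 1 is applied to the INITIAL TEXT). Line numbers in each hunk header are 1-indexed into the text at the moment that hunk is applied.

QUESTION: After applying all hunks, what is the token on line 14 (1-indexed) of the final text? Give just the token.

Answer: hwu

Derivation:
Hunk 1: at line 4 remove [dnox] add [rxsd,lpwr,fqin] -> 13 lines: sqxx neo ggk gjxm ersxv rxsd lpwr fqin wimg upyek xpfz gkyx ktcaw
Hunk 2: at line 3 remove [gjxm,ersxv] add [uslns] -> 12 lines: sqxx neo ggk uslns rxsd lpwr fqin wimg upyek xpfz gkyx ktcaw
Hunk 3: at line 9 remove [xpfz,gkyx] add [ffu,xfr,hwu] -> 13 lines: sqxx neo ggk uslns rxsd lpwr fqin wimg upyek ffu xfr hwu ktcaw
Hunk 4: at line 3 remove [rxsd,lpwr] add [nzfz,sda,sah] -> 14 lines: sqxx neo ggk uslns nzfz sda sah fqin wimg upyek ffu xfr hwu ktcaw
Hunk 5: at line 8 remove [wimg,upyek] add [eyzl,ligp,cpj] -> 15 lines: sqxx neo ggk uslns nzfz sda sah fqin eyzl ligp cpj ffu xfr hwu ktcaw
Hunk 6: at line 3 remove [nzfz,sda,sah] add [cmky,ctcg,lnoa] -> 15 lines: sqxx neo ggk uslns cmky ctcg lnoa fqin eyzl ligp cpj ffu xfr hwu ktcaw
Final line 14: hwu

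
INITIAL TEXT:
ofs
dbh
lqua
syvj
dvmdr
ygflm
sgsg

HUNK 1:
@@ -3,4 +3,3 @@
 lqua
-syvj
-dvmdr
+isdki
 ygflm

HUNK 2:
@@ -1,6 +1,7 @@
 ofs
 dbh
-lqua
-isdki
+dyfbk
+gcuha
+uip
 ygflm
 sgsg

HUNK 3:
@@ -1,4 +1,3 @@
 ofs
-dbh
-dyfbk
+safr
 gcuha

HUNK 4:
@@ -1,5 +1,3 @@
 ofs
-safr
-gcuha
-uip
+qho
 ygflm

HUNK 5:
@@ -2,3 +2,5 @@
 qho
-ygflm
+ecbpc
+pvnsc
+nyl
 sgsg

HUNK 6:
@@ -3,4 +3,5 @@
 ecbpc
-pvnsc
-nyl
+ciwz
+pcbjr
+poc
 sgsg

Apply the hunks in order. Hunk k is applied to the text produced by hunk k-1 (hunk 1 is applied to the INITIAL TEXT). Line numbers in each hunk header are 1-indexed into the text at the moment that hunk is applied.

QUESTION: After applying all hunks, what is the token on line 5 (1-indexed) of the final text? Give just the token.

Answer: pcbjr

Derivation:
Hunk 1: at line 3 remove [syvj,dvmdr] add [isdki] -> 6 lines: ofs dbh lqua isdki ygflm sgsg
Hunk 2: at line 1 remove [lqua,isdki] add [dyfbk,gcuha,uip] -> 7 lines: ofs dbh dyfbk gcuha uip ygflm sgsg
Hunk 3: at line 1 remove [dbh,dyfbk] add [safr] -> 6 lines: ofs safr gcuha uip ygflm sgsg
Hunk 4: at line 1 remove [safr,gcuha,uip] add [qho] -> 4 lines: ofs qho ygflm sgsg
Hunk 5: at line 2 remove [ygflm] add [ecbpc,pvnsc,nyl] -> 6 lines: ofs qho ecbpc pvnsc nyl sgsg
Hunk 6: at line 3 remove [pvnsc,nyl] add [ciwz,pcbjr,poc] -> 7 lines: ofs qho ecbpc ciwz pcbjr poc sgsg
Final line 5: pcbjr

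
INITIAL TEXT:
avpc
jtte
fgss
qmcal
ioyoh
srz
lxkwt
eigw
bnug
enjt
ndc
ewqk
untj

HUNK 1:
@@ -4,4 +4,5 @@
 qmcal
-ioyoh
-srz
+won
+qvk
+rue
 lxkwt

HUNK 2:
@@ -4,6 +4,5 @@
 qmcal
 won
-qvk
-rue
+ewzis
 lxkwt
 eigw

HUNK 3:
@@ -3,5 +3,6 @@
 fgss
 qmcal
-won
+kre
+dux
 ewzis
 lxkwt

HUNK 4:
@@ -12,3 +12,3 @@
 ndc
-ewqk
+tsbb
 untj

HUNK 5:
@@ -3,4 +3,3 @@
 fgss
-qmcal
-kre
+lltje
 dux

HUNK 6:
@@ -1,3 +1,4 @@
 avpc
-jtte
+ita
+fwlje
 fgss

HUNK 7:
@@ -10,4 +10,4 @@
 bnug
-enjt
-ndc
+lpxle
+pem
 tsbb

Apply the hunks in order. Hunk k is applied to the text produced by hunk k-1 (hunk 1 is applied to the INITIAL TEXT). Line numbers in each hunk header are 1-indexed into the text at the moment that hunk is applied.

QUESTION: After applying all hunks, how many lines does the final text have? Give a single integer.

Answer: 14

Derivation:
Hunk 1: at line 4 remove [ioyoh,srz] add [won,qvk,rue] -> 14 lines: avpc jtte fgss qmcal won qvk rue lxkwt eigw bnug enjt ndc ewqk untj
Hunk 2: at line 4 remove [qvk,rue] add [ewzis] -> 13 lines: avpc jtte fgss qmcal won ewzis lxkwt eigw bnug enjt ndc ewqk untj
Hunk 3: at line 3 remove [won] add [kre,dux] -> 14 lines: avpc jtte fgss qmcal kre dux ewzis lxkwt eigw bnug enjt ndc ewqk untj
Hunk 4: at line 12 remove [ewqk] add [tsbb] -> 14 lines: avpc jtte fgss qmcal kre dux ewzis lxkwt eigw bnug enjt ndc tsbb untj
Hunk 5: at line 3 remove [qmcal,kre] add [lltje] -> 13 lines: avpc jtte fgss lltje dux ewzis lxkwt eigw bnug enjt ndc tsbb untj
Hunk 6: at line 1 remove [jtte] add [ita,fwlje] -> 14 lines: avpc ita fwlje fgss lltje dux ewzis lxkwt eigw bnug enjt ndc tsbb untj
Hunk 7: at line 10 remove [enjt,ndc] add [lpxle,pem] -> 14 lines: avpc ita fwlje fgss lltje dux ewzis lxkwt eigw bnug lpxle pem tsbb untj
Final line count: 14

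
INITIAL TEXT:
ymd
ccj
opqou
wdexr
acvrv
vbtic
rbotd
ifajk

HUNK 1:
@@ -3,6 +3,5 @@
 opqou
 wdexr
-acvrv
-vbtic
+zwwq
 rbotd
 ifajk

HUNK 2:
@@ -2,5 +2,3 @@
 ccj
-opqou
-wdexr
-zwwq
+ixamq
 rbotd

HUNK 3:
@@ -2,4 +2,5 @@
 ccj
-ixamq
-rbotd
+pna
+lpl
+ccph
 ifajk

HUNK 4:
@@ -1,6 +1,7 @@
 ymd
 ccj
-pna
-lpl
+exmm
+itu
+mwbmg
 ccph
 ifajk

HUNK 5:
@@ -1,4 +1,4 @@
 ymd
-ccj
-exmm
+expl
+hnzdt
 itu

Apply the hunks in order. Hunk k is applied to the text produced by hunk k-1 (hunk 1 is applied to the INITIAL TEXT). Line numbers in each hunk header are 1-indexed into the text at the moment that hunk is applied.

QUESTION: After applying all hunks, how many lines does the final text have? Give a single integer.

Hunk 1: at line 3 remove [acvrv,vbtic] add [zwwq] -> 7 lines: ymd ccj opqou wdexr zwwq rbotd ifajk
Hunk 2: at line 2 remove [opqou,wdexr,zwwq] add [ixamq] -> 5 lines: ymd ccj ixamq rbotd ifajk
Hunk 3: at line 2 remove [ixamq,rbotd] add [pna,lpl,ccph] -> 6 lines: ymd ccj pna lpl ccph ifajk
Hunk 4: at line 1 remove [pna,lpl] add [exmm,itu,mwbmg] -> 7 lines: ymd ccj exmm itu mwbmg ccph ifajk
Hunk 5: at line 1 remove [ccj,exmm] add [expl,hnzdt] -> 7 lines: ymd expl hnzdt itu mwbmg ccph ifajk
Final line count: 7

Answer: 7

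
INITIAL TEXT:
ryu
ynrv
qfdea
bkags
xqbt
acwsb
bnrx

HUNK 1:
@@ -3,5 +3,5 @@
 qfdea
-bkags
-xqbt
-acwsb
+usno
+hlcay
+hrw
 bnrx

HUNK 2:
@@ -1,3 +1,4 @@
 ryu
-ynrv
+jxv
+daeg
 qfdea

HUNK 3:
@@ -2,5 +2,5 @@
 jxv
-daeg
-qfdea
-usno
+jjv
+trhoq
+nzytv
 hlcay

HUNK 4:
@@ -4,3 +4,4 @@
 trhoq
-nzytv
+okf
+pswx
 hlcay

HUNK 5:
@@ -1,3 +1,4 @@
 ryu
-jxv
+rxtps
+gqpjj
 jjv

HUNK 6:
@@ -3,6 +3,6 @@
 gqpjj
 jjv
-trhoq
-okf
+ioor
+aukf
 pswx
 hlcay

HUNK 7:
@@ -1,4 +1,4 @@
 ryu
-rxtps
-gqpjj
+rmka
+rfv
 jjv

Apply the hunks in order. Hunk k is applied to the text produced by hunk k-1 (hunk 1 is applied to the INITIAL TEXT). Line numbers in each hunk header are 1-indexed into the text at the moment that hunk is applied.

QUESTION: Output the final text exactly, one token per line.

Answer: ryu
rmka
rfv
jjv
ioor
aukf
pswx
hlcay
hrw
bnrx

Derivation:
Hunk 1: at line 3 remove [bkags,xqbt,acwsb] add [usno,hlcay,hrw] -> 7 lines: ryu ynrv qfdea usno hlcay hrw bnrx
Hunk 2: at line 1 remove [ynrv] add [jxv,daeg] -> 8 lines: ryu jxv daeg qfdea usno hlcay hrw bnrx
Hunk 3: at line 2 remove [daeg,qfdea,usno] add [jjv,trhoq,nzytv] -> 8 lines: ryu jxv jjv trhoq nzytv hlcay hrw bnrx
Hunk 4: at line 4 remove [nzytv] add [okf,pswx] -> 9 lines: ryu jxv jjv trhoq okf pswx hlcay hrw bnrx
Hunk 5: at line 1 remove [jxv] add [rxtps,gqpjj] -> 10 lines: ryu rxtps gqpjj jjv trhoq okf pswx hlcay hrw bnrx
Hunk 6: at line 3 remove [trhoq,okf] add [ioor,aukf] -> 10 lines: ryu rxtps gqpjj jjv ioor aukf pswx hlcay hrw bnrx
Hunk 7: at line 1 remove [rxtps,gqpjj] add [rmka,rfv] -> 10 lines: ryu rmka rfv jjv ioor aukf pswx hlcay hrw bnrx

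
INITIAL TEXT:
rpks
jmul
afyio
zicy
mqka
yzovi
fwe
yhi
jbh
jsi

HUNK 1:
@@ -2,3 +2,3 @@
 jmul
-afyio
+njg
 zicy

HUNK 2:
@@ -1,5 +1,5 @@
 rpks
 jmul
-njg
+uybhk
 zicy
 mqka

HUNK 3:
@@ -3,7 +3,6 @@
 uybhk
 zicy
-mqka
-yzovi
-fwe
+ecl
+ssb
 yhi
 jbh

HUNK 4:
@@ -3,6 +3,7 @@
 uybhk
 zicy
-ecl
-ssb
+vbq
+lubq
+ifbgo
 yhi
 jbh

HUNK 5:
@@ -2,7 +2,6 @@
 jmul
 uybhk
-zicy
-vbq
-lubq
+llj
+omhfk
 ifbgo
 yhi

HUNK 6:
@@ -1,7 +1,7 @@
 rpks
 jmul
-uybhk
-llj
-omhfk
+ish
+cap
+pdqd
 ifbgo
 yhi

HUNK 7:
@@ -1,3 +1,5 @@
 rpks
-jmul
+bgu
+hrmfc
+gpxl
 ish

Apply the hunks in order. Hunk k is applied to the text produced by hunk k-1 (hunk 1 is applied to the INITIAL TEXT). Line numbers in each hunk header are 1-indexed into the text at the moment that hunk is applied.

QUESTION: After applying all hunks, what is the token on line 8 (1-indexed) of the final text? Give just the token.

Hunk 1: at line 2 remove [afyio] add [njg] -> 10 lines: rpks jmul njg zicy mqka yzovi fwe yhi jbh jsi
Hunk 2: at line 1 remove [njg] add [uybhk] -> 10 lines: rpks jmul uybhk zicy mqka yzovi fwe yhi jbh jsi
Hunk 3: at line 3 remove [mqka,yzovi,fwe] add [ecl,ssb] -> 9 lines: rpks jmul uybhk zicy ecl ssb yhi jbh jsi
Hunk 4: at line 3 remove [ecl,ssb] add [vbq,lubq,ifbgo] -> 10 lines: rpks jmul uybhk zicy vbq lubq ifbgo yhi jbh jsi
Hunk 5: at line 2 remove [zicy,vbq,lubq] add [llj,omhfk] -> 9 lines: rpks jmul uybhk llj omhfk ifbgo yhi jbh jsi
Hunk 6: at line 1 remove [uybhk,llj,omhfk] add [ish,cap,pdqd] -> 9 lines: rpks jmul ish cap pdqd ifbgo yhi jbh jsi
Hunk 7: at line 1 remove [jmul] add [bgu,hrmfc,gpxl] -> 11 lines: rpks bgu hrmfc gpxl ish cap pdqd ifbgo yhi jbh jsi
Final line 8: ifbgo

Answer: ifbgo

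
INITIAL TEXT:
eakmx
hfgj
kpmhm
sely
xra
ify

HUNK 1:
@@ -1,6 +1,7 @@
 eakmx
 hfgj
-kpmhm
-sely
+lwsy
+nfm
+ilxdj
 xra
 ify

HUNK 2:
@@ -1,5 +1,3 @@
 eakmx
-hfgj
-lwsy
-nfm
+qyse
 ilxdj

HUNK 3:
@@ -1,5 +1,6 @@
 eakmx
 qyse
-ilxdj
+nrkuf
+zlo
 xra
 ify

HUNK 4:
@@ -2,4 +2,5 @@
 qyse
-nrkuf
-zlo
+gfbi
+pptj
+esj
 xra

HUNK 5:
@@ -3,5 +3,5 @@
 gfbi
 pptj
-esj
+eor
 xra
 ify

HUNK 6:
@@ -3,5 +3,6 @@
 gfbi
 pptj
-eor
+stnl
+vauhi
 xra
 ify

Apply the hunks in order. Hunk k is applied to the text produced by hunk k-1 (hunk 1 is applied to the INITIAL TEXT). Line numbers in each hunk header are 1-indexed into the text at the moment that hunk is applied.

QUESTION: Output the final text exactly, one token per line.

Answer: eakmx
qyse
gfbi
pptj
stnl
vauhi
xra
ify

Derivation:
Hunk 1: at line 1 remove [kpmhm,sely] add [lwsy,nfm,ilxdj] -> 7 lines: eakmx hfgj lwsy nfm ilxdj xra ify
Hunk 2: at line 1 remove [hfgj,lwsy,nfm] add [qyse] -> 5 lines: eakmx qyse ilxdj xra ify
Hunk 3: at line 1 remove [ilxdj] add [nrkuf,zlo] -> 6 lines: eakmx qyse nrkuf zlo xra ify
Hunk 4: at line 2 remove [nrkuf,zlo] add [gfbi,pptj,esj] -> 7 lines: eakmx qyse gfbi pptj esj xra ify
Hunk 5: at line 3 remove [esj] add [eor] -> 7 lines: eakmx qyse gfbi pptj eor xra ify
Hunk 6: at line 3 remove [eor] add [stnl,vauhi] -> 8 lines: eakmx qyse gfbi pptj stnl vauhi xra ify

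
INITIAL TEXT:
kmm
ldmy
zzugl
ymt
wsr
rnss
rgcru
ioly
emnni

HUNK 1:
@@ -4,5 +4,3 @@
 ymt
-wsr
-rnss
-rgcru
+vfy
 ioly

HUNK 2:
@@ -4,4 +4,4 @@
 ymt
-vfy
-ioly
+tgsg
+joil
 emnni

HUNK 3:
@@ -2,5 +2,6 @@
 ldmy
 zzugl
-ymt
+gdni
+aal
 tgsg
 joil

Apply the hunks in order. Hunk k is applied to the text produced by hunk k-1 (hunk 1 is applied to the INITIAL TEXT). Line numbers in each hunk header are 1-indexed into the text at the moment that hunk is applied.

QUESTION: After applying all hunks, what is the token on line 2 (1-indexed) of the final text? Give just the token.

Hunk 1: at line 4 remove [wsr,rnss,rgcru] add [vfy] -> 7 lines: kmm ldmy zzugl ymt vfy ioly emnni
Hunk 2: at line 4 remove [vfy,ioly] add [tgsg,joil] -> 7 lines: kmm ldmy zzugl ymt tgsg joil emnni
Hunk 3: at line 2 remove [ymt] add [gdni,aal] -> 8 lines: kmm ldmy zzugl gdni aal tgsg joil emnni
Final line 2: ldmy

Answer: ldmy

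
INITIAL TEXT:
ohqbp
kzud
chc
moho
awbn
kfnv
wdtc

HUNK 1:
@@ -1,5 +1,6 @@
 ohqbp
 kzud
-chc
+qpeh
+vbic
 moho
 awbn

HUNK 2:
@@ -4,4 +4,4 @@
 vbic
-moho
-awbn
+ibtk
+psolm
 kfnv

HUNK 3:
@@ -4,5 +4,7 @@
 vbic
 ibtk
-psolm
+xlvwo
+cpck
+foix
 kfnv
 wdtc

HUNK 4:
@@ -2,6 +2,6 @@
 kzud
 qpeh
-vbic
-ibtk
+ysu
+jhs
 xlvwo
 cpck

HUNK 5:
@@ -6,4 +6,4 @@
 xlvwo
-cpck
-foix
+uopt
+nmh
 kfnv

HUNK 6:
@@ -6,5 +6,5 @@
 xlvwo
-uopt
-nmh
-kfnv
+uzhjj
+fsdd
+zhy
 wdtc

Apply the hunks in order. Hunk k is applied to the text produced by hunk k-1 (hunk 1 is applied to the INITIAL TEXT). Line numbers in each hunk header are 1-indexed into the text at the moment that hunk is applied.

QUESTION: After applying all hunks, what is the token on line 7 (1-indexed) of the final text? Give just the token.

Answer: uzhjj

Derivation:
Hunk 1: at line 1 remove [chc] add [qpeh,vbic] -> 8 lines: ohqbp kzud qpeh vbic moho awbn kfnv wdtc
Hunk 2: at line 4 remove [moho,awbn] add [ibtk,psolm] -> 8 lines: ohqbp kzud qpeh vbic ibtk psolm kfnv wdtc
Hunk 3: at line 4 remove [psolm] add [xlvwo,cpck,foix] -> 10 lines: ohqbp kzud qpeh vbic ibtk xlvwo cpck foix kfnv wdtc
Hunk 4: at line 2 remove [vbic,ibtk] add [ysu,jhs] -> 10 lines: ohqbp kzud qpeh ysu jhs xlvwo cpck foix kfnv wdtc
Hunk 5: at line 6 remove [cpck,foix] add [uopt,nmh] -> 10 lines: ohqbp kzud qpeh ysu jhs xlvwo uopt nmh kfnv wdtc
Hunk 6: at line 6 remove [uopt,nmh,kfnv] add [uzhjj,fsdd,zhy] -> 10 lines: ohqbp kzud qpeh ysu jhs xlvwo uzhjj fsdd zhy wdtc
Final line 7: uzhjj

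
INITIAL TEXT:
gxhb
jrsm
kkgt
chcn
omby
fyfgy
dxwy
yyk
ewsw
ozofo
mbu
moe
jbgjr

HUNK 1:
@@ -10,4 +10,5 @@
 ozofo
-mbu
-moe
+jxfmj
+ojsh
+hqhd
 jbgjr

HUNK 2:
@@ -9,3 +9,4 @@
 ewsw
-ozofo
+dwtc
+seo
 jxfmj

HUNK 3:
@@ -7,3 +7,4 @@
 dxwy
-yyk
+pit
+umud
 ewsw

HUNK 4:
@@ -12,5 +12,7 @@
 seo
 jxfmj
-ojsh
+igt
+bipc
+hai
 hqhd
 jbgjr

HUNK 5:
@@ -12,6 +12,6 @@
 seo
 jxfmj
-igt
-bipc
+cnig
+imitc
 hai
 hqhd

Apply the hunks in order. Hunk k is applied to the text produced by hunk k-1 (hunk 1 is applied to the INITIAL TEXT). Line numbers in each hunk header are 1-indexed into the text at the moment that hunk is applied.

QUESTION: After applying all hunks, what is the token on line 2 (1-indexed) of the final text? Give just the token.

Answer: jrsm

Derivation:
Hunk 1: at line 10 remove [mbu,moe] add [jxfmj,ojsh,hqhd] -> 14 lines: gxhb jrsm kkgt chcn omby fyfgy dxwy yyk ewsw ozofo jxfmj ojsh hqhd jbgjr
Hunk 2: at line 9 remove [ozofo] add [dwtc,seo] -> 15 lines: gxhb jrsm kkgt chcn omby fyfgy dxwy yyk ewsw dwtc seo jxfmj ojsh hqhd jbgjr
Hunk 3: at line 7 remove [yyk] add [pit,umud] -> 16 lines: gxhb jrsm kkgt chcn omby fyfgy dxwy pit umud ewsw dwtc seo jxfmj ojsh hqhd jbgjr
Hunk 4: at line 12 remove [ojsh] add [igt,bipc,hai] -> 18 lines: gxhb jrsm kkgt chcn omby fyfgy dxwy pit umud ewsw dwtc seo jxfmj igt bipc hai hqhd jbgjr
Hunk 5: at line 12 remove [igt,bipc] add [cnig,imitc] -> 18 lines: gxhb jrsm kkgt chcn omby fyfgy dxwy pit umud ewsw dwtc seo jxfmj cnig imitc hai hqhd jbgjr
Final line 2: jrsm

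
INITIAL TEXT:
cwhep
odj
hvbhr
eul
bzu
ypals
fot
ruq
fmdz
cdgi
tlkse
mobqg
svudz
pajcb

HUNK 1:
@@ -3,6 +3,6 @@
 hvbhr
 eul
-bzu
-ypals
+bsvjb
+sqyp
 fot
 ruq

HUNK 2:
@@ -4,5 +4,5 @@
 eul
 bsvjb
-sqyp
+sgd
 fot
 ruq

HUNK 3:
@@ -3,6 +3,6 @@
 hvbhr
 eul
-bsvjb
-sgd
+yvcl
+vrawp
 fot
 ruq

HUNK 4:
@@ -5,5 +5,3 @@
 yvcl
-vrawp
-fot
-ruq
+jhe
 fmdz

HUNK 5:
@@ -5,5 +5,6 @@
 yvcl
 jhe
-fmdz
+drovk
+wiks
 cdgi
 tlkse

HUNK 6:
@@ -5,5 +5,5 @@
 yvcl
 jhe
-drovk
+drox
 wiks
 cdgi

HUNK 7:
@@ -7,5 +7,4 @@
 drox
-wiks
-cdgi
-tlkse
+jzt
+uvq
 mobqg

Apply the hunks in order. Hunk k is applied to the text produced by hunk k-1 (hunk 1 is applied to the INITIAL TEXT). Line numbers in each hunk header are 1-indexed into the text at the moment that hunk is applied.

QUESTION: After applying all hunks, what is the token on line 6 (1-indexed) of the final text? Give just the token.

Hunk 1: at line 3 remove [bzu,ypals] add [bsvjb,sqyp] -> 14 lines: cwhep odj hvbhr eul bsvjb sqyp fot ruq fmdz cdgi tlkse mobqg svudz pajcb
Hunk 2: at line 4 remove [sqyp] add [sgd] -> 14 lines: cwhep odj hvbhr eul bsvjb sgd fot ruq fmdz cdgi tlkse mobqg svudz pajcb
Hunk 3: at line 3 remove [bsvjb,sgd] add [yvcl,vrawp] -> 14 lines: cwhep odj hvbhr eul yvcl vrawp fot ruq fmdz cdgi tlkse mobqg svudz pajcb
Hunk 4: at line 5 remove [vrawp,fot,ruq] add [jhe] -> 12 lines: cwhep odj hvbhr eul yvcl jhe fmdz cdgi tlkse mobqg svudz pajcb
Hunk 5: at line 5 remove [fmdz] add [drovk,wiks] -> 13 lines: cwhep odj hvbhr eul yvcl jhe drovk wiks cdgi tlkse mobqg svudz pajcb
Hunk 6: at line 5 remove [drovk] add [drox] -> 13 lines: cwhep odj hvbhr eul yvcl jhe drox wiks cdgi tlkse mobqg svudz pajcb
Hunk 7: at line 7 remove [wiks,cdgi,tlkse] add [jzt,uvq] -> 12 lines: cwhep odj hvbhr eul yvcl jhe drox jzt uvq mobqg svudz pajcb
Final line 6: jhe

Answer: jhe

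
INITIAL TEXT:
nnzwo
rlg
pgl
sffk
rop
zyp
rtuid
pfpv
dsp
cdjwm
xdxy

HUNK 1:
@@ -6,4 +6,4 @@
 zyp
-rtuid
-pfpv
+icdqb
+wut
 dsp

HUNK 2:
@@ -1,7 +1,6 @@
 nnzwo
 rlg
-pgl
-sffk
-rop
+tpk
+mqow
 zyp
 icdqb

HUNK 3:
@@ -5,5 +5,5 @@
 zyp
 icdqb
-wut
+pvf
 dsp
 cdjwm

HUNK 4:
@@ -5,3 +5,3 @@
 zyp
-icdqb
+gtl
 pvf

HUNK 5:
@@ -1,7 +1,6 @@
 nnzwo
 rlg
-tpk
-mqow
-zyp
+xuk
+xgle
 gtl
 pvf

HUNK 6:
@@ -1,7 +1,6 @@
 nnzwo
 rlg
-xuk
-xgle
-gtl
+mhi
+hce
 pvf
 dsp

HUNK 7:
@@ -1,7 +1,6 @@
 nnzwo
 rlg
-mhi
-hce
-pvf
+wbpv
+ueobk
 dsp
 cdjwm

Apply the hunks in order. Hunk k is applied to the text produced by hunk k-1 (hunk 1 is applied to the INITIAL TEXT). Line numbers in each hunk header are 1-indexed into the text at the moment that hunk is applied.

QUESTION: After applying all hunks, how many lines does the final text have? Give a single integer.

Answer: 7

Derivation:
Hunk 1: at line 6 remove [rtuid,pfpv] add [icdqb,wut] -> 11 lines: nnzwo rlg pgl sffk rop zyp icdqb wut dsp cdjwm xdxy
Hunk 2: at line 1 remove [pgl,sffk,rop] add [tpk,mqow] -> 10 lines: nnzwo rlg tpk mqow zyp icdqb wut dsp cdjwm xdxy
Hunk 3: at line 5 remove [wut] add [pvf] -> 10 lines: nnzwo rlg tpk mqow zyp icdqb pvf dsp cdjwm xdxy
Hunk 4: at line 5 remove [icdqb] add [gtl] -> 10 lines: nnzwo rlg tpk mqow zyp gtl pvf dsp cdjwm xdxy
Hunk 5: at line 1 remove [tpk,mqow,zyp] add [xuk,xgle] -> 9 lines: nnzwo rlg xuk xgle gtl pvf dsp cdjwm xdxy
Hunk 6: at line 1 remove [xuk,xgle,gtl] add [mhi,hce] -> 8 lines: nnzwo rlg mhi hce pvf dsp cdjwm xdxy
Hunk 7: at line 1 remove [mhi,hce,pvf] add [wbpv,ueobk] -> 7 lines: nnzwo rlg wbpv ueobk dsp cdjwm xdxy
Final line count: 7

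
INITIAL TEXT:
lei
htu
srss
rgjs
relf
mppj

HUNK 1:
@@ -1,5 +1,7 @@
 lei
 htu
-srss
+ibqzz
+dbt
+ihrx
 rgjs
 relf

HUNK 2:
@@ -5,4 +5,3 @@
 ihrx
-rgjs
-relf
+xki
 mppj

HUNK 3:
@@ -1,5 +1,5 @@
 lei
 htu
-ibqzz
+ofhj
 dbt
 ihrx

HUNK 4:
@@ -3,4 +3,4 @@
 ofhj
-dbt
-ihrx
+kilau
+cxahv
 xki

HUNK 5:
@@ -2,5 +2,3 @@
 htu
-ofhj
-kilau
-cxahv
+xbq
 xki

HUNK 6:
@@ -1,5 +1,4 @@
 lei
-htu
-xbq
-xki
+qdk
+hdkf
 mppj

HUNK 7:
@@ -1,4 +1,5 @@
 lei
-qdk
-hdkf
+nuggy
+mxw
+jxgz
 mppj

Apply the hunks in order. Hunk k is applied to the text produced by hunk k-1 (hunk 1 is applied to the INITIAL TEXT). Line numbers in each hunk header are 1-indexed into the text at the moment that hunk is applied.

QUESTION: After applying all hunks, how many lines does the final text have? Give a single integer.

Answer: 5

Derivation:
Hunk 1: at line 1 remove [srss] add [ibqzz,dbt,ihrx] -> 8 lines: lei htu ibqzz dbt ihrx rgjs relf mppj
Hunk 2: at line 5 remove [rgjs,relf] add [xki] -> 7 lines: lei htu ibqzz dbt ihrx xki mppj
Hunk 3: at line 1 remove [ibqzz] add [ofhj] -> 7 lines: lei htu ofhj dbt ihrx xki mppj
Hunk 4: at line 3 remove [dbt,ihrx] add [kilau,cxahv] -> 7 lines: lei htu ofhj kilau cxahv xki mppj
Hunk 5: at line 2 remove [ofhj,kilau,cxahv] add [xbq] -> 5 lines: lei htu xbq xki mppj
Hunk 6: at line 1 remove [htu,xbq,xki] add [qdk,hdkf] -> 4 lines: lei qdk hdkf mppj
Hunk 7: at line 1 remove [qdk,hdkf] add [nuggy,mxw,jxgz] -> 5 lines: lei nuggy mxw jxgz mppj
Final line count: 5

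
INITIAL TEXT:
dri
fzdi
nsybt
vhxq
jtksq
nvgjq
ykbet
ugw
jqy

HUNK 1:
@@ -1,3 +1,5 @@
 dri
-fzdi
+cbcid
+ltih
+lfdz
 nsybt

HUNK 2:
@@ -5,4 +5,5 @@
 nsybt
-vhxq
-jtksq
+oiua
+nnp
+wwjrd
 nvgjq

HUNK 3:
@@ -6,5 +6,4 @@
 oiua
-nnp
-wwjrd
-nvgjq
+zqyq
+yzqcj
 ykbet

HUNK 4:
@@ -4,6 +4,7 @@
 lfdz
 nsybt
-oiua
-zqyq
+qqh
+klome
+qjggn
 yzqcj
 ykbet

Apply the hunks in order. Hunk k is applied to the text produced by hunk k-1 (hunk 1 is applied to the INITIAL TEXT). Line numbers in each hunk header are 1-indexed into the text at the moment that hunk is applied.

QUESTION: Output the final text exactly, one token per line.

Hunk 1: at line 1 remove [fzdi] add [cbcid,ltih,lfdz] -> 11 lines: dri cbcid ltih lfdz nsybt vhxq jtksq nvgjq ykbet ugw jqy
Hunk 2: at line 5 remove [vhxq,jtksq] add [oiua,nnp,wwjrd] -> 12 lines: dri cbcid ltih lfdz nsybt oiua nnp wwjrd nvgjq ykbet ugw jqy
Hunk 3: at line 6 remove [nnp,wwjrd,nvgjq] add [zqyq,yzqcj] -> 11 lines: dri cbcid ltih lfdz nsybt oiua zqyq yzqcj ykbet ugw jqy
Hunk 4: at line 4 remove [oiua,zqyq] add [qqh,klome,qjggn] -> 12 lines: dri cbcid ltih lfdz nsybt qqh klome qjggn yzqcj ykbet ugw jqy

Answer: dri
cbcid
ltih
lfdz
nsybt
qqh
klome
qjggn
yzqcj
ykbet
ugw
jqy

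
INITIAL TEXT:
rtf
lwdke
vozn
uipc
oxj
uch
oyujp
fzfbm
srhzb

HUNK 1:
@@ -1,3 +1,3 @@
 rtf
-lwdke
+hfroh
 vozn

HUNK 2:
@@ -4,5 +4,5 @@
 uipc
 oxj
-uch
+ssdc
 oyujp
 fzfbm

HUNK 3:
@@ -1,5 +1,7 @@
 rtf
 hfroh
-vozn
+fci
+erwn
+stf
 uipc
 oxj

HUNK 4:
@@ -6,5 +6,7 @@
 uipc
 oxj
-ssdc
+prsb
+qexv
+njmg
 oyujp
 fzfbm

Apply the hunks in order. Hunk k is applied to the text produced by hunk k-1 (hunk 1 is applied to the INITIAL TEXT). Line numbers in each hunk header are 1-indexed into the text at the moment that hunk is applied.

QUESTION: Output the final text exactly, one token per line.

Answer: rtf
hfroh
fci
erwn
stf
uipc
oxj
prsb
qexv
njmg
oyujp
fzfbm
srhzb

Derivation:
Hunk 1: at line 1 remove [lwdke] add [hfroh] -> 9 lines: rtf hfroh vozn uipc oxj uch oyujp fzfbm srhzb
Hunk 2: at line 4 remove [uch] add [ssdc] -> 9 lines: rtf hfroh vozn uipc oxj ssdc oyujp fzfbm srhzb
Hunk 3: at line 1 remove [vozn] add [fci,erwn,stf] -> 11 lines: rtf hfroh fci erwn stf uipc oxj ssdc oyujp fzfbm srhzb
Hunk 4: at line 6 remove [ssdc] add [prsb,qexv,njmg] -> 13 lines: rtf hfroh fci erwn stf uipc oxj prsb qexv njmg oyujp fzfbm srhzb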